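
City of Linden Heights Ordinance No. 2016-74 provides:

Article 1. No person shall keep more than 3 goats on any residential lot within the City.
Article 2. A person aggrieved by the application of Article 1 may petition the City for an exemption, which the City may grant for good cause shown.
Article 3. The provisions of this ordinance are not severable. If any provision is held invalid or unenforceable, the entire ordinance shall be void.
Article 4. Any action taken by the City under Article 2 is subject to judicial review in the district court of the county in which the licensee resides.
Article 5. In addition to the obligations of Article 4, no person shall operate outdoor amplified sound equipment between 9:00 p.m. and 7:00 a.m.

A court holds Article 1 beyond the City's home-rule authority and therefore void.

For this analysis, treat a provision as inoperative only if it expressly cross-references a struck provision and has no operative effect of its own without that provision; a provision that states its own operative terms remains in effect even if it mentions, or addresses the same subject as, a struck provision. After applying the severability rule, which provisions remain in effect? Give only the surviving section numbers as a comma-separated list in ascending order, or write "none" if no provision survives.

none

Article 1 is struck. Article 2 merely fixes the exemption procedure for Article 1; with Article 1 gone it has nothing to operate on and falls away. The only function of Article 4 is the judicial-review right for Article 2, so it cannot stand once Article 2 is removed. Article 3 provides that the ordinance is not severable, so the invalidity of any one provision voids the entire ordinance. No provision of the ordinance survives.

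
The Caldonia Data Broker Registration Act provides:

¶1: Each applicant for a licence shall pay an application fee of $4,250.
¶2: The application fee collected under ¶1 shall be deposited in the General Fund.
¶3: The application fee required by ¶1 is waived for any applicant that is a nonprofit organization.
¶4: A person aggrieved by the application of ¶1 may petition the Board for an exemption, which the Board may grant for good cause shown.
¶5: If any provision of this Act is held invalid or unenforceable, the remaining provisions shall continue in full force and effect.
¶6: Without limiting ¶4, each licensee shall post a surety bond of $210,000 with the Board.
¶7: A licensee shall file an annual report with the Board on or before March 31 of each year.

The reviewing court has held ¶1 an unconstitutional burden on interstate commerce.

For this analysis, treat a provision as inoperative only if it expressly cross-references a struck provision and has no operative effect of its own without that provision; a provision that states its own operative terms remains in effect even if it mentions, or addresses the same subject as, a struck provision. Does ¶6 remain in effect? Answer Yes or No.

Yes

¶1 is struck. ¶2 operates only by reference to ¶1, so it falls with ¶1. ¶3 operates only by reference to ¶1, so it falls with ¶1. The only function of ¶4 is the exemption procedure for ¶1, so it cannot stand once ¶1 is removed. Although ¶6 refers to ¶4, its operative terms do not depend on ¶4, so it remains in effect. Under the severability clause in ¶5, the remaining provisions continue in force. That leaves ¶5, ¶6, and ¶7 in effect. ¶6 is among the surviving provisions, so the answer is yes.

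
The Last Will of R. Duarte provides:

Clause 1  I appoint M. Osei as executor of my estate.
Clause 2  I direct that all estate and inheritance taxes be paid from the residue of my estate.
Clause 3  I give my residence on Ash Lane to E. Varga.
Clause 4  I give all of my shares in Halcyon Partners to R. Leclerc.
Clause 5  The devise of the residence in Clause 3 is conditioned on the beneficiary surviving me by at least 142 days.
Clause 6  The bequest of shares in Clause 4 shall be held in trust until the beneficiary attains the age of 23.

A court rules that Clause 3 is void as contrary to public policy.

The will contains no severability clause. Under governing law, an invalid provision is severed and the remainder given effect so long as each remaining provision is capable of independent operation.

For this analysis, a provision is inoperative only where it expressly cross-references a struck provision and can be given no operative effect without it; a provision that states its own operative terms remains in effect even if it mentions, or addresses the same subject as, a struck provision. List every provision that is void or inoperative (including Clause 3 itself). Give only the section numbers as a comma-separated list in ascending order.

3, 5

Clause 3 is struck. The only function of Clause 5 is the survivorship condition on Clause 3, so it cannot stand once Clause 3 is removed. Under the stated default rule, only provisions that cannot operate independently fall away; the rest are enforced. The provisions still in force are Clause 1, Clause 2, Clause 4, and Clause 6.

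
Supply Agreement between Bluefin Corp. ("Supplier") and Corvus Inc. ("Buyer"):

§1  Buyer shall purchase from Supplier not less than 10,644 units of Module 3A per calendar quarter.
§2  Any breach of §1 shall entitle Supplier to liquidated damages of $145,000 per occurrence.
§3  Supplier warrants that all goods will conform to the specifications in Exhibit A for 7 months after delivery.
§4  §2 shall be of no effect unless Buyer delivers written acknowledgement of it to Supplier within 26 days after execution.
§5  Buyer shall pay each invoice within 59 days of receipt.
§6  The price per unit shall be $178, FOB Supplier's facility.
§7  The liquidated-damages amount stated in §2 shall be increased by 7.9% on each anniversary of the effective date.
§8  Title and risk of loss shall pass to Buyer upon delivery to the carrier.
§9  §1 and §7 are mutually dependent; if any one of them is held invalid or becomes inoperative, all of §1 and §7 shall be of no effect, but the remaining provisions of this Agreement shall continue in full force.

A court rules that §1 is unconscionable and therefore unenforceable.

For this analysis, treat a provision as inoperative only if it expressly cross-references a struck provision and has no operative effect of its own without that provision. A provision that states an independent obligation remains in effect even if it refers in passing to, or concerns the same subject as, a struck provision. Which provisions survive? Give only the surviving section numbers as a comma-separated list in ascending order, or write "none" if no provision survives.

3, 5, 6, 8, 9

§1 is struck. §2 operates only by reference to §1, so it falls with §1. The only function of §4 is the acknowledgement condition for §2, so it cannot stand once §2 is removed. The whole of §7 is the escalation of the liquidated-damages amount, defined by reference to §2, so §7 cannot stand once §2 is removed. §9 declares §1 and §7 mutually dependent; since one of them has fallen, all of them are of no effect. The remainder continues in force under §9. The provisions still in force are §3, §5, §6, §8, and §9.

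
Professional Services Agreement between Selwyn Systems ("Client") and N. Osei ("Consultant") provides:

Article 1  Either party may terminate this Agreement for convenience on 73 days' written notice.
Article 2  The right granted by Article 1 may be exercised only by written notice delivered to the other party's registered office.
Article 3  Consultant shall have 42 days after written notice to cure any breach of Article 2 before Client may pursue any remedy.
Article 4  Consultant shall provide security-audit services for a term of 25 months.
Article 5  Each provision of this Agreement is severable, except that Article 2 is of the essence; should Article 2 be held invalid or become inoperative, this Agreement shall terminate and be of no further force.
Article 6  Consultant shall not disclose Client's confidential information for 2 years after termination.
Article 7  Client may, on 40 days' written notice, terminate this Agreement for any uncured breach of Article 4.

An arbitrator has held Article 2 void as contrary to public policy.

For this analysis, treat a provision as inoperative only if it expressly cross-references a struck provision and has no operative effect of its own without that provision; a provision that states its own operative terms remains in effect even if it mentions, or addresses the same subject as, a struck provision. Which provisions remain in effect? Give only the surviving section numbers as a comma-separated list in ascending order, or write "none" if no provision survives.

Article 2 is struck. Article 3 merely fixes the cure period for breach of Article 2; with Article 2 gone it has nothing to operate on and falls away. Article 5 makes Article 2 an essential term, and Article 2 is the provision held invalid; under Article 5, the entire Agreement is therefore void. No provision of the Agreement survives.

none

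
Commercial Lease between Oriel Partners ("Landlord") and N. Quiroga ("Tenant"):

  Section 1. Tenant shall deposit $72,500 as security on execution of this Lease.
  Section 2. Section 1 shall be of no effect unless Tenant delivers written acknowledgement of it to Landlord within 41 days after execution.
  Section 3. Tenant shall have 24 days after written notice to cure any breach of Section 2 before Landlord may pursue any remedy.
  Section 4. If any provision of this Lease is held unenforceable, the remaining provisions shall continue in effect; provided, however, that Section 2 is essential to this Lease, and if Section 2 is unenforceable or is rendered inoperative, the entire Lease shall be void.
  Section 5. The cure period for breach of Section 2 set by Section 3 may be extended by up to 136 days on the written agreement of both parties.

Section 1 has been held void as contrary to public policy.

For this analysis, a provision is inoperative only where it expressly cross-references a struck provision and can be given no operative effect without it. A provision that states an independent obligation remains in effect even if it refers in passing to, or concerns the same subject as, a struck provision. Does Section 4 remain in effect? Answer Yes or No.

Section 1 is struck. Section 2 has no operative effect of its own apart from Section 1 and is therefore inoperative. The only function of Section 3 is the cure period for breach of Section 2, so it cannot stand once Section 2 is removed. Section 5 does nothing except set the extension of the cure period for breach of Section 2 by reference to Section 3; with Section 3 gone it has no independent effect and is inoperative. Section 4 makes Section 2 an essential term, and Section 2 has been rendered inoperative by the cascade; under Section 4, the entire Lease is therefore void. No provision of the Lease survives. Section 4 is among the inoperative provisions, so the answer is no.

No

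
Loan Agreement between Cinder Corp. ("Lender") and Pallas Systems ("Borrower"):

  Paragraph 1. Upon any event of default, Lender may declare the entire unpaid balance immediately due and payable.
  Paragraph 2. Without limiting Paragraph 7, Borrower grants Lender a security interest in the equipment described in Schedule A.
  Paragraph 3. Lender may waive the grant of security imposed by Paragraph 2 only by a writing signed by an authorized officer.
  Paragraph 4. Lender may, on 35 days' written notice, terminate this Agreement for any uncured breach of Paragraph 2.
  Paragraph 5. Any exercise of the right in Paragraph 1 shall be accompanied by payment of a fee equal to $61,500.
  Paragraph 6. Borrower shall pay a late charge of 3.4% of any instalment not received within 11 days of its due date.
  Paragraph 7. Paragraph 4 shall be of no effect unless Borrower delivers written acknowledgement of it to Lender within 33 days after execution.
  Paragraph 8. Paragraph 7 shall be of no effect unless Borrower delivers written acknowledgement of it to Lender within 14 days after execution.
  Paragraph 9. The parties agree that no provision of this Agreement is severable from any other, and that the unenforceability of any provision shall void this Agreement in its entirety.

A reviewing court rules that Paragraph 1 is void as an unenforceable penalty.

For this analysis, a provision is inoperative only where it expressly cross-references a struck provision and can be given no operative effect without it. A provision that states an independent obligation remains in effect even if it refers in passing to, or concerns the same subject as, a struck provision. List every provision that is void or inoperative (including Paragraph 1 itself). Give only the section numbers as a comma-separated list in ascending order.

Paragraph 1 is struck. Paragraph 5 merely fixes the exercise fee for Paragraph 1; with Paragraph 1 gone it has nothing to operate on and falls away. Paragraph 9 provides that the Agreement is not severable, so the invalidity of any one provision voids the entire Agreement. No provision of the Agreement survives.

1, 2, 3, 4, 5, 6, 7, 8, 9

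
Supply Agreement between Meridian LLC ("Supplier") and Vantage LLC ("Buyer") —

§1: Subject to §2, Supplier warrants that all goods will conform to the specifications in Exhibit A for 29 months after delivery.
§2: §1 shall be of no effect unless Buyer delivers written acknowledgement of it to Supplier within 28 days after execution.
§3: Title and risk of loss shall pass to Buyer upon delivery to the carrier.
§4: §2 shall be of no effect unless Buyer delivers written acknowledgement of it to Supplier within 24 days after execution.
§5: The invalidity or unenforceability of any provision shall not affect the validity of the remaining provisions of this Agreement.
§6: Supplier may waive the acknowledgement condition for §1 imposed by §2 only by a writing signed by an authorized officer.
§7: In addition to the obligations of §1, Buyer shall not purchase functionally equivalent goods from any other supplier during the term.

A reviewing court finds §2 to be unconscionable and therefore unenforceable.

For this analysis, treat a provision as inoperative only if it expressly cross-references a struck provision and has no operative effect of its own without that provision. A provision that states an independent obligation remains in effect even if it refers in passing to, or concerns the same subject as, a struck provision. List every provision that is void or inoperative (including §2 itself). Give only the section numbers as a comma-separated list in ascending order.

2, 4, 6

§2 is struck. §4 merely fixes the acknowledgement condition for §2; with §2 gone it has nothing to operate on and falls away. §6 has no operative effect of its own apart from §2 and is therefore inoperative. Although §1 refers to §2, its operative terms do not depend on §2, so it remains in effect. §5 is a severability clause and preserves every provision that can still be given independent effect. The provisions still in force are §1, §3, §5, and §7.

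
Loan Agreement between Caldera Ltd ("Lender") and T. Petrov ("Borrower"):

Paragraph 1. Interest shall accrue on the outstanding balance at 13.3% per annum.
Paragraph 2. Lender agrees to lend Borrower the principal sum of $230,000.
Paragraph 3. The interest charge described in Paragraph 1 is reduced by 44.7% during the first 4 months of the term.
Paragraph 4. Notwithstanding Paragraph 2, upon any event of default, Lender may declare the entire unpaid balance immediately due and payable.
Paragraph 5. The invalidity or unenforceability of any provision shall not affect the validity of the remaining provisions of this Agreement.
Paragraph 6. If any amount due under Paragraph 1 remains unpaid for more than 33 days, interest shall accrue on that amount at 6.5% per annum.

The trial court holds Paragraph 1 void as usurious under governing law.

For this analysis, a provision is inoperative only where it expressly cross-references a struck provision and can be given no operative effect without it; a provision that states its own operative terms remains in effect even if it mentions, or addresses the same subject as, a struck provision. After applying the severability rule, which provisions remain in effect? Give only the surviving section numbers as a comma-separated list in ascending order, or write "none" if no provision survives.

Paragraph 1 is struck. Paragraph 3 has no operative effect of its own apart from Paragraph 1 and is therefore inoperative. The whole of Paragraph 6 is the default interest on the interest charge, defined by reference to Paragraph 1, so Paragraph 6 cannot stand once Paragraph 1 is removed. Under the severability clause in Paragraph 5, the remaining provisions continue in force. The provisions still in force are Paragraph 2, Paragraph 4, and Paragraph 5.

2, 4, 5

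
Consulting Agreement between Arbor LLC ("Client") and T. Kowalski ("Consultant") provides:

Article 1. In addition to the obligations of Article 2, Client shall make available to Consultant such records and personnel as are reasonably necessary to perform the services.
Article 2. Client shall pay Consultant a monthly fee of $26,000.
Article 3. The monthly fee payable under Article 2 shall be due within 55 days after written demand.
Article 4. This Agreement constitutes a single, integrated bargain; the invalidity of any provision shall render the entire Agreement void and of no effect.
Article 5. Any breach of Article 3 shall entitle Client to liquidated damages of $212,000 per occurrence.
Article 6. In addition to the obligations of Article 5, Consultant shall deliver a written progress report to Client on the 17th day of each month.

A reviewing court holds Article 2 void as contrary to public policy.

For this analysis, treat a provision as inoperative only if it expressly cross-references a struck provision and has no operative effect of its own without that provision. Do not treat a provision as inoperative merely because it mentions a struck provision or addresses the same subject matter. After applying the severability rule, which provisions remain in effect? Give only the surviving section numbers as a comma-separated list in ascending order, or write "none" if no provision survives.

Article 2 is struck. The whole of Article 3 is the payment deadline for the monthly fee, defined by reference to Article 2, so Article 3 cannot stand once Article 2 is removed. Article 5 has no operative effect of its own apart from Article 3 and is therefore inoperative. Article 4 provides that the Agreement is not severable, so the invalidity of any one provision voids the entire Agreement. No provision of the Agreement survives.

none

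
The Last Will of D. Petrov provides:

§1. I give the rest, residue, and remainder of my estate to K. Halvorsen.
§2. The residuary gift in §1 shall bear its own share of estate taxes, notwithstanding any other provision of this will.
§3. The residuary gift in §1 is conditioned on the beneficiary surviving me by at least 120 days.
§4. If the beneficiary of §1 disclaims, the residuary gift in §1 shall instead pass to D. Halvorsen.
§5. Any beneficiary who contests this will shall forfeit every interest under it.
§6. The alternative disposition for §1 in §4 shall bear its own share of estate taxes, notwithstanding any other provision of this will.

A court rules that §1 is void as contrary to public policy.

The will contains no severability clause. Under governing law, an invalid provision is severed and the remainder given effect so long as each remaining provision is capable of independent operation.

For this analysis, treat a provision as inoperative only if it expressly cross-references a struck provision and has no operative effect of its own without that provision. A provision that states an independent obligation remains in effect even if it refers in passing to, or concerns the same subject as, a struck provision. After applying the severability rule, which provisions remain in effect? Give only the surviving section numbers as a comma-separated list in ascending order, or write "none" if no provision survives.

5

§1 is struck. §2 merely fixes the tax charge on §1; with §1 gone it has nothing to operate on and falls away. §3 has no operative effect of its own apart from §1 and is therefore inoperative. §4 merely fixes the alternative disposition for §1; with §1 gone it has nothing to operate on and falls away. §6 operates only by reference to §4, so it falls with §4. Under the stated default rule, only provisions that cannot operate independently fall away; the rest are enforced. Only §5 remains in effect.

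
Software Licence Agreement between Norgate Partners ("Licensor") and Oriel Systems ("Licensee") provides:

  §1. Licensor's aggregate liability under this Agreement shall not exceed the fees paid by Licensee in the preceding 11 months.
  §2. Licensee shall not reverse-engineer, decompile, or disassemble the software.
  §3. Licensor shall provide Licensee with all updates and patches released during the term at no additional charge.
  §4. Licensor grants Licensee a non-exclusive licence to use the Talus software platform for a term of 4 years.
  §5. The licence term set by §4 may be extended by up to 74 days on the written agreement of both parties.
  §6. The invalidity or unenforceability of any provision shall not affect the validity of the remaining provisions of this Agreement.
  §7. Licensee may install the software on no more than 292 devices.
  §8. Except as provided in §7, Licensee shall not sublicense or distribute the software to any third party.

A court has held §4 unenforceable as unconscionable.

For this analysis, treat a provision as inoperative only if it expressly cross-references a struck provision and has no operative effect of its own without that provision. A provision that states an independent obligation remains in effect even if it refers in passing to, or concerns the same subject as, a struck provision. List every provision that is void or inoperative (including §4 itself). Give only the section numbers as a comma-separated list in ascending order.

§4 is struck. §5 has no operative effect of its own apart from §4 and is therefore inoperative. §6 is a severability clause and preserves every provision that can still be given independent effect. §1, §2, §3, §6, §7, and §8 remain in effect.

4, 5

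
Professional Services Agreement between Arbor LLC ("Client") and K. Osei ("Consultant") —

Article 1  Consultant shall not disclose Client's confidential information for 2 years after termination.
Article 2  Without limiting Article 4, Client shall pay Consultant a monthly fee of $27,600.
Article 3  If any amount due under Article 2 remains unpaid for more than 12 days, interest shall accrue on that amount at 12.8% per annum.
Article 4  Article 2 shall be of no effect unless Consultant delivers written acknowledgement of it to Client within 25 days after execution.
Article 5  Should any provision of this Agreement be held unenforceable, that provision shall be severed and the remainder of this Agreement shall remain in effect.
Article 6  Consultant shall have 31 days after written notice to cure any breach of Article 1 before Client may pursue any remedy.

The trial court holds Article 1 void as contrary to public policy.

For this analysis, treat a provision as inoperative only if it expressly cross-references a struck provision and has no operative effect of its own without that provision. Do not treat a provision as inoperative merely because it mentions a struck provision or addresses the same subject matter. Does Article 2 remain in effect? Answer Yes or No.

Yes

Article 1 is struck. The only function of Article 6 is the cure period for breach of Article 1, so it cannot stand once Article 1 is removed. Under the severability clause in Article 5, the remaining provisions continue in force. Article 2, Article 3, Article 4, and Article 5 remain in effect. Article 2 is among the surviving provisions, so the answer is yes.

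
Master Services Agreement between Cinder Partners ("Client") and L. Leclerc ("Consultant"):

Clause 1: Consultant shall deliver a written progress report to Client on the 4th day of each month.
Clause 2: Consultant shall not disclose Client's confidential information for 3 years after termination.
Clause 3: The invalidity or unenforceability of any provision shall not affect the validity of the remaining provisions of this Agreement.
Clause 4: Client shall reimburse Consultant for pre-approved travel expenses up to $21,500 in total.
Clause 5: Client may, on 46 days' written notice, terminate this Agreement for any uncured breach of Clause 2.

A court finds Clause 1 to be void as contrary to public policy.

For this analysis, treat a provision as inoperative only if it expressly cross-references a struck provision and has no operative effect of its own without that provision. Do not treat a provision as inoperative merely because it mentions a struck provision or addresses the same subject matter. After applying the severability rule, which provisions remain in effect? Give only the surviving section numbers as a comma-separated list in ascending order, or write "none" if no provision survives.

Clause 1 is struck. Nothing else in the Agreement is defined by reference to Clause 1. Under the severability clause in Clause 3, the remaining provisions continue in force. The provisions still in force are Clause 2, Clause 3, Clause 4, and Clause 5.

2, 3, 4, 5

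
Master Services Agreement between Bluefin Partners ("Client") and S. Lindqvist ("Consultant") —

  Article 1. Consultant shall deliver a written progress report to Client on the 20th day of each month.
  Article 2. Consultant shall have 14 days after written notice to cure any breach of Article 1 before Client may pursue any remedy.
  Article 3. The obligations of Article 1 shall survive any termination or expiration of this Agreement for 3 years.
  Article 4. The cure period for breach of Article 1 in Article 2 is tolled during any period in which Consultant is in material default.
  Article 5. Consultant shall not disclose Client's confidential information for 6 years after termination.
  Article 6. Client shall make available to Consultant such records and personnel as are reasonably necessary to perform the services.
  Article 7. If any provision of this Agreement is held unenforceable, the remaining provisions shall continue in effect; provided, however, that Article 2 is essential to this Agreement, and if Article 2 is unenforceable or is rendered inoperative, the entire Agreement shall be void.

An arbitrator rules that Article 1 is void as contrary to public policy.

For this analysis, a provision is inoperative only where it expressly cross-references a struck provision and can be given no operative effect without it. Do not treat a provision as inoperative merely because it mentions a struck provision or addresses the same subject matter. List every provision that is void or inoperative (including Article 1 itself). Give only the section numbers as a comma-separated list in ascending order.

Article 1 is struck. Article 2 operates only by reference to Article 1, so it falls with Article 1. Article 3 merely fixes the survival period for Article 1; with Article 1 gone it has nothing to operate on and falls away. The whole of Article 4 is the tolling of the cure period for breach of Article 1, defined by reference to Article 2, so Article 4 cannot stand once Article 2 is removed. Article 7 makes Article 2 an essential term, and Article 2 has been rendered inoperative by the cascade; under Article 7, the entire Agreement is therefore void. No provision of the Agreement survives.

1, 2, 3, 4, 5, 6, 7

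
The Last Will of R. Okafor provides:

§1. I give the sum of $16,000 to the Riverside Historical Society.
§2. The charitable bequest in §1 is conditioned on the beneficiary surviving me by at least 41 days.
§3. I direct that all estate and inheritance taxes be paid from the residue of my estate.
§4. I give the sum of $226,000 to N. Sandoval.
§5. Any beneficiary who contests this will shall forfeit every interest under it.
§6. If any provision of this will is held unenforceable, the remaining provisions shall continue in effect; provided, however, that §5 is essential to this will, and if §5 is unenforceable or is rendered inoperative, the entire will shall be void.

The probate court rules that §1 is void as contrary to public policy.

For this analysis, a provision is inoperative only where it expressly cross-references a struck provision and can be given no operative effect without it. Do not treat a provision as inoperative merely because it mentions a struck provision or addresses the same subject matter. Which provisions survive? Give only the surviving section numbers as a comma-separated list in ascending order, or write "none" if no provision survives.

3, 4, 5, 6

§1 is struck. §2 has no operative effect of its own apart from §1 and is therefore inoperative. §6 makes §5 an essential term, but §5 is unaffected, so the severability proviso in §6 preserves the remaining provisions. That leaves §3, §4, §5, and §6 in effect.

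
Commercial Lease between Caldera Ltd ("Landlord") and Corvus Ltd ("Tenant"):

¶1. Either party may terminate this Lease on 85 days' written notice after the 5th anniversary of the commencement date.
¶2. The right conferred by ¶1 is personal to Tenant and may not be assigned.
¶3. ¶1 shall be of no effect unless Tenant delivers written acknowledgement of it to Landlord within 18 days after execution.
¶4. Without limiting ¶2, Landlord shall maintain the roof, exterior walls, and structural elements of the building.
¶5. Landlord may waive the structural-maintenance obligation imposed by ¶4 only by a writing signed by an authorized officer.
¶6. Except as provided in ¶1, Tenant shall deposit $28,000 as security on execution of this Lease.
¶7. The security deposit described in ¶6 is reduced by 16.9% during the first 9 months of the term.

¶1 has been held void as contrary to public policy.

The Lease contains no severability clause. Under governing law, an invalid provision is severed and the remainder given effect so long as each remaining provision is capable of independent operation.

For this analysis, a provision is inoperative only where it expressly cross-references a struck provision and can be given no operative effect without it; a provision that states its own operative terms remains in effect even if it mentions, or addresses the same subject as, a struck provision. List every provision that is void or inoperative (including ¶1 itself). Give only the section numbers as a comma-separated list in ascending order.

¶1 is struck. ¶2 operates only by reference to ¶1, so it falls with ¶1. ¶3 operates only by reference to ¶1, so it falls with ¶1. Although ¶4 refers to ¶2, its operative terms do not depend on ¶2, so it remains in effect. Although ¶6 refers to ¶1, its operative terms do not depend on ¶1, so it remains in effect. Under the stated default rule, only provisions that cannot operate independently fall away; the rest are enforced. ¶4, ¶5, ¶6, and ¶7 remain in effect.

1, 2, 3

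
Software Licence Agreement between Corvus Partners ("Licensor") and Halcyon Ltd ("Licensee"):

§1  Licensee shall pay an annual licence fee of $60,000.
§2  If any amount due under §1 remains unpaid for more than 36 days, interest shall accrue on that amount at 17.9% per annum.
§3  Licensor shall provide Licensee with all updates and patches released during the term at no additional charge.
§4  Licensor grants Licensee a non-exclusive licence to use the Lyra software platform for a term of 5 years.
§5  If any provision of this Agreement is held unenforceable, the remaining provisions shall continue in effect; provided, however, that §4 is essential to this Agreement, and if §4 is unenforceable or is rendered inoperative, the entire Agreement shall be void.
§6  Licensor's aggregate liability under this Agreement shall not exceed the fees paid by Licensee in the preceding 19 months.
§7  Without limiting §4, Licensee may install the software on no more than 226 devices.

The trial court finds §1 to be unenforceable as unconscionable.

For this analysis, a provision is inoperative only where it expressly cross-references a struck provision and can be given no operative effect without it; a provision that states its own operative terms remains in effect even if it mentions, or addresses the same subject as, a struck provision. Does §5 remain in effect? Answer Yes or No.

§1 is struck. §2 has no operative effect of its own apart from §1 and is therefore inoperative. §5 makes §4 an essential term, but §4 is unaffected, so the severability proviso in §5 preserves the remaining provisions. That leaves §3, §4, §5, §6, and §7 in effect. §5 is among the surviving provisions, so the answer is yes.

Yes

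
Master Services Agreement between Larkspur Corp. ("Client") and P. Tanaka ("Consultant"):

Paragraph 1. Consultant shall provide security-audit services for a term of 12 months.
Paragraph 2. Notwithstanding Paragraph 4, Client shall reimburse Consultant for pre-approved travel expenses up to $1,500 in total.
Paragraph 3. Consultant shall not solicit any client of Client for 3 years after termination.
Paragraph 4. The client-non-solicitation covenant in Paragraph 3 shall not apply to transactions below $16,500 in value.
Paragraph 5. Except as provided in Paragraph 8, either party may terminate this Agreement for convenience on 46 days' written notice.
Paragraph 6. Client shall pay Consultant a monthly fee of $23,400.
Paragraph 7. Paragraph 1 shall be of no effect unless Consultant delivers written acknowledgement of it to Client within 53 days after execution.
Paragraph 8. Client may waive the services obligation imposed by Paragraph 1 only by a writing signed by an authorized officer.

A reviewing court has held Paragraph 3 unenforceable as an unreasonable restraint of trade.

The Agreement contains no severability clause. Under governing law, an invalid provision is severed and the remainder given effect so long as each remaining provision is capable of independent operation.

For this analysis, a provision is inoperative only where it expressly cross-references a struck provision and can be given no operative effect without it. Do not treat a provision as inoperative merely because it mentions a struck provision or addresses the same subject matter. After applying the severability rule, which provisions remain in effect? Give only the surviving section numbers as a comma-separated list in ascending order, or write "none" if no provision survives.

Paragraph 3 is struck. The whole of Paragraph 4 is the carve-out from the client-non-solicitation covenant, defined by reference to Paragraph 3, so Paragraph 4 cannot stand once Paragraph 3 is removed. Paragraph 2 mentions Paragraph 4 but its own obligation stands independently of Paragraph 4, so Paragraph 2 is not affected. Under the stated default rule, only provisions that cannot operate independently fall away; the rest are enforced. The provisions still in force are Paragraph 1, Paragraph 2, Paragraph 5, Paragraph 6, Paragraph 7, and Paragraph 8.

1, 2, 5, 6, 7, 8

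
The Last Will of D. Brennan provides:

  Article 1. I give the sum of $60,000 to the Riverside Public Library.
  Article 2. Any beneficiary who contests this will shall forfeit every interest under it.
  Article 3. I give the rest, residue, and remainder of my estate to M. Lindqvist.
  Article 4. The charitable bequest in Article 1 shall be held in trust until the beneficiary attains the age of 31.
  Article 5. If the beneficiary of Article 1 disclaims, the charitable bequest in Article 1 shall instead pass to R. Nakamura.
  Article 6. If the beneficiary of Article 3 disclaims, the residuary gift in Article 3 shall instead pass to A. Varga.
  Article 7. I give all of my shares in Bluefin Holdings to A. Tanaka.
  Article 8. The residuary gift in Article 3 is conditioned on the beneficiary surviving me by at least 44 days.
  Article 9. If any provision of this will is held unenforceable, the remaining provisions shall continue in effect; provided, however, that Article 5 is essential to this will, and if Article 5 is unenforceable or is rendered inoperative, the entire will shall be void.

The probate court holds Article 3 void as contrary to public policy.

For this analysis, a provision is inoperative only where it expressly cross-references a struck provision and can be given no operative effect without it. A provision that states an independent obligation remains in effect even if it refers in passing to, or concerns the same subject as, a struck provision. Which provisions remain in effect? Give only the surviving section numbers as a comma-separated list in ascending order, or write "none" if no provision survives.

Article 3 is struck. Article 6 has no operative effect of its own apart from Article 3 and is therefore inoperative. Article 8 operates only by reference to Article 3, so it falls with Article 3. Article 9 makes Article 5 an essential term, but Article 5 is unaffected, so the severability proviso in Article 9 preserves the remaining provisions. That leaves Article 1, Article 2, Article 4, Article 5, Article 7, and Article 9 in effect.

1, 2, 4, 5, 7, 9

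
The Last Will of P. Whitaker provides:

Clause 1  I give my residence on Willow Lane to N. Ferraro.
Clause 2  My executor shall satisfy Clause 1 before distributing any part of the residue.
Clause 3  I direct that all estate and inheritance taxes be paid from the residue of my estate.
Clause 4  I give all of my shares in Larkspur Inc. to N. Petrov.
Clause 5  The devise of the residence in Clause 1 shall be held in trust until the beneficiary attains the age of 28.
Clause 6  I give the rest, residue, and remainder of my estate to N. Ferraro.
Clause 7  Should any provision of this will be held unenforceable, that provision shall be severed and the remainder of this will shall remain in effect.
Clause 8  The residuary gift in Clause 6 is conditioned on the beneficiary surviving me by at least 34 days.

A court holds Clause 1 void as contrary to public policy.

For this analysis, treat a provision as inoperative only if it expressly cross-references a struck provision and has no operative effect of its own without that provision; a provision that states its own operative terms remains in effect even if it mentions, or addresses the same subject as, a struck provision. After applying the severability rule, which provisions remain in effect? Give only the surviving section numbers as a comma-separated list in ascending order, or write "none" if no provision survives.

Clause 1 is struck. Clause 2 has no operative effect of its own apart from Clause 1 and is therefore inoperative. Clause 5 has no operative effect of its own apart from Clause 1 and is therefore inoperative. Clause 7 is a severability clause and preserves every provision that can still be given independent effect. The provisions still in force are Clause 3, Clause 4, Clause 6, Clause 7, and Clause 8.

3, 4, 6, 7, 8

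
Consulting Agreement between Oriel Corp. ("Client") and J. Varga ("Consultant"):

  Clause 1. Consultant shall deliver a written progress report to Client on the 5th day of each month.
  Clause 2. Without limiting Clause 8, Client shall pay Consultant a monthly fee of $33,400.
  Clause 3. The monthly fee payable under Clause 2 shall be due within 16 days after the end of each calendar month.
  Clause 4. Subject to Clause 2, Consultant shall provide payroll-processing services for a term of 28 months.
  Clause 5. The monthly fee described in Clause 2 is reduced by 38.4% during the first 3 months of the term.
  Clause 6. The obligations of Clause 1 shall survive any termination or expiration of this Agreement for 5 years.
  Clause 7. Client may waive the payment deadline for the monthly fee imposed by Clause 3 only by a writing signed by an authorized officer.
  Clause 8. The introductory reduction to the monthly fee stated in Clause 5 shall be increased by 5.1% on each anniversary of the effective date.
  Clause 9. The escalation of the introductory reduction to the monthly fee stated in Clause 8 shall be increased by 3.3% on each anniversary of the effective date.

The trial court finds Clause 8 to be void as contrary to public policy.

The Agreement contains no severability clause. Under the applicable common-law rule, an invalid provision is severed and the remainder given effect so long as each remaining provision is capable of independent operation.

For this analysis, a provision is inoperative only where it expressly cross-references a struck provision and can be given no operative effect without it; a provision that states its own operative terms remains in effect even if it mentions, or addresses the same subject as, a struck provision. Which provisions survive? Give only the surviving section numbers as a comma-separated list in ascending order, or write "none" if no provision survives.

Clause 8 is struck. Clause 9 has no operative effect of its own apart from Clause 8 and is therefore inoperative. Clause 2 mentions Clause 8 but its own obligation stands independently of Clause 8, so Clause 2 is not affected. Under the stated default rule, only provisions that cannot operate independently fall away; the rest are enforced. That leaves Clause 1, Clause 2, Clause 3, Clause 4, Clause 5, Clause 6, and Clause 7 in effect.

1, 2, 3, 4, 5, 6, 7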